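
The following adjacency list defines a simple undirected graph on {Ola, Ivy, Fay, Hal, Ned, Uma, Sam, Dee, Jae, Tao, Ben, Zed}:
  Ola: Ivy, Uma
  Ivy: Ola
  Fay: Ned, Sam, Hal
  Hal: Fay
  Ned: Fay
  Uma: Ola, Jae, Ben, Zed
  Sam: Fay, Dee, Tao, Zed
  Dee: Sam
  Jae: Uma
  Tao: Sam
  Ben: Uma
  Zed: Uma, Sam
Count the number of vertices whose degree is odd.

Degrees: Ola:2, Ivy:1, Fay:3, Hal:1, Ned:1, Uma:4, Sam:4, Dee:1, Jae:1, Tao:1, Ben:1, Zed:2
Odd-degree vertices: Ivy, Fay, Hal, Ned, Dee, Jae, Tao, Ben.

8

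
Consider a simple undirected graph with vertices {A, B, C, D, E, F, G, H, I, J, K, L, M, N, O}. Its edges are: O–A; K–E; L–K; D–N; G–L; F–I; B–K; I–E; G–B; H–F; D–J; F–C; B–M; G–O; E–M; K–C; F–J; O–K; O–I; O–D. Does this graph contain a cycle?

The graph has 15 vertices, 20 edges, and 1 connected component.
One cycle is K-B-M-E-K.

Yes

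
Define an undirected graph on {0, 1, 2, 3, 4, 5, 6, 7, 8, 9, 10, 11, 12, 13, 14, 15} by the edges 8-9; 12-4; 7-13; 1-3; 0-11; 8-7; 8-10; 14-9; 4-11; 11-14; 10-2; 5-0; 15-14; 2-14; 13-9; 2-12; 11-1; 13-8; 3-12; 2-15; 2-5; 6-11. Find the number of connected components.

Component: {0, 1, 2, 3, 4, 5, 6, 7, 8, 9, 10, 11, 12, 13, 14, 15}

1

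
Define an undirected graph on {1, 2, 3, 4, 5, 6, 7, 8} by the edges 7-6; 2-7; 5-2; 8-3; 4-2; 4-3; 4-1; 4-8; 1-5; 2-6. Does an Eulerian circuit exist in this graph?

Degrees: 1:2, 2:4, 3:2, 4:4, 5:2, 6:2, 7:2, 8:2
Every vertex has even degree and the edges form a single connected piece, so an Eulerian circuit exists.

Yes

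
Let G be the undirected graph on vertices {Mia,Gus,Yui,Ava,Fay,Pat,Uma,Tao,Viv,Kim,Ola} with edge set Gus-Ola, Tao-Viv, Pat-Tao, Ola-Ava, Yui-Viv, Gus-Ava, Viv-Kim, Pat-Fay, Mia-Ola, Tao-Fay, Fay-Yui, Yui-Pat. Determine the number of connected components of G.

3

Component: {Uma}
Component: {Mia, Gus, Ava, Ola}
Component: {Yui, Fay, Pat, Tao, Viv, Kim}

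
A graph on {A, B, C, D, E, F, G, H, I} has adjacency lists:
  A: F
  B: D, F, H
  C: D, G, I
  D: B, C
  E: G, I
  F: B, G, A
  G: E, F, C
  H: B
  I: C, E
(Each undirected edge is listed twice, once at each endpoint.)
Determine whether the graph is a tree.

The graph has 9 vertices and 10 edges.
Connected but with 10 > 8 edges, so it has a cycle and is not a tree.

No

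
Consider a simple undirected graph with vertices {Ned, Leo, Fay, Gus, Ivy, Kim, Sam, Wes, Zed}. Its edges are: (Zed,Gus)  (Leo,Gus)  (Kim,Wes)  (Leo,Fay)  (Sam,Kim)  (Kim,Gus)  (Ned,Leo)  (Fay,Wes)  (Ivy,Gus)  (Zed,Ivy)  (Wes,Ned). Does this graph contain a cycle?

Yes

The graph has 9 vertices, 11 edges, and 1 connected component.
Since 11 > 9 - 1, a cycle must exist; for instance Gus-Zed-Ivy-Gus.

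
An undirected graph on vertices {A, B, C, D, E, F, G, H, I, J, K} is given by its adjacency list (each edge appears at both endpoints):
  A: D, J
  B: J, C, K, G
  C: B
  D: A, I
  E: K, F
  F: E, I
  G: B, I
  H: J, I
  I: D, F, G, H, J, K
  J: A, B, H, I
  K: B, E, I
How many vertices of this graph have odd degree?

Degrees: A:2, B:4, C:1, D:2, E:2, F:2, G:2, H:2, I:6, J:4, K:3
Odd-degree vertices: C, K.

2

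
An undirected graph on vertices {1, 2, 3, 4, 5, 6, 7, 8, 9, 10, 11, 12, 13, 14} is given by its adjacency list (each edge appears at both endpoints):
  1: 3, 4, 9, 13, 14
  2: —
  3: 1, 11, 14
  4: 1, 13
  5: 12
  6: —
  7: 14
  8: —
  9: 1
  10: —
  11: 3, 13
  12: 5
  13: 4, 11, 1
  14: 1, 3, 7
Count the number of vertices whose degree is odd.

Degrees: 1:5, 2:0, 3:3, 4:2, 5:1, 6:0, 7:1, 8:0, 9:1, 10:0, 11:2, 12:1, 13:3, 14:3
Odd-degree vertices: 1, 3, 5, 7, 9, 12, 13, 14.

8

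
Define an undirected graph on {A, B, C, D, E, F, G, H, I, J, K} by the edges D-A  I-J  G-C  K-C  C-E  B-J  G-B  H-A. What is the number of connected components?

3

Component: {F}
Component: {A, D, H}
Component: {B, C, E, G, I, J, K}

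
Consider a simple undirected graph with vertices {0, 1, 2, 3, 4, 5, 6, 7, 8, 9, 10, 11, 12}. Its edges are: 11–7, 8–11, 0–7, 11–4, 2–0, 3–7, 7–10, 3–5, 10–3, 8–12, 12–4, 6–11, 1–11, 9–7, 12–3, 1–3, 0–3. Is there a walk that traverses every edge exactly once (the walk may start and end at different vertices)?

No

Degrees: 0:3, 1:2, 2:1, 3:6, 4:2, 5:1, 6:1, 7:5, 8:2, 9:1, 10:2, 11:5, 12:3
Odd-degree vertices: 0, 2, 5, 6, 7, 9, 11, 12 (8 total).
An Eulerian trail requires 0 or 2 odd-degree vertices; here there are 8.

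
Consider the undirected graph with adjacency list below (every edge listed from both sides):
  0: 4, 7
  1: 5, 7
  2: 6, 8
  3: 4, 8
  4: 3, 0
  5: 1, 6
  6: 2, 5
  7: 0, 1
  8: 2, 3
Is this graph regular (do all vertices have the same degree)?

Yes

Degrees: 0:2, 1:2, 2:2, 3:2, 4:2, 5:2, 6:2, 7:2, 8:2
All degrees equal 2; the graph is regular.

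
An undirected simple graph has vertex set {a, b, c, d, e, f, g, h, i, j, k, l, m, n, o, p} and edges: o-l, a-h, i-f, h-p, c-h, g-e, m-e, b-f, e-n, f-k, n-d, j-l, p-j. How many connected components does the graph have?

3

Component: {b, f, i, k}
Component: {d, e, g, m, n}
Component: {a, c, h, j, l, o, p}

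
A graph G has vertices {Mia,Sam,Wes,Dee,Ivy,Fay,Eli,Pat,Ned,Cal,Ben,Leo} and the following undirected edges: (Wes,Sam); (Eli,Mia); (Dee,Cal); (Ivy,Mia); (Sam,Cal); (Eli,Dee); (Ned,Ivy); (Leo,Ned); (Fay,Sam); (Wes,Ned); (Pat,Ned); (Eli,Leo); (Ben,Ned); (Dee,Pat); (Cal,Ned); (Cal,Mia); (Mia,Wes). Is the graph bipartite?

Eli-Mia-Ivy-Ned-Leo-Eli is an odd cycle (length 5), and a bipartite graph can contain only even cycles.

No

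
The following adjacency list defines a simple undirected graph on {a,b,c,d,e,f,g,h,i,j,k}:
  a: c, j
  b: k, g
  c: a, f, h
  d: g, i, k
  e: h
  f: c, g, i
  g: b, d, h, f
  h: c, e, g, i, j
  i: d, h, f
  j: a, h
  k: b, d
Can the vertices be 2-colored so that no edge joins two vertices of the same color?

Yes

A valid 2-coloring puts {c, e, g, i, j, k} on one side and {a, b, d, f, h} on the other; every edge crosses between the two sides.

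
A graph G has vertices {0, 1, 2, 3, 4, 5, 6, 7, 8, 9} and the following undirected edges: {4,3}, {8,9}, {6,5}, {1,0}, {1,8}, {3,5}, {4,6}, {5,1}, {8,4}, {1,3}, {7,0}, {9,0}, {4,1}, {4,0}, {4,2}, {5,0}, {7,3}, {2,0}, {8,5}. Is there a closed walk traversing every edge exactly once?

No

Degrees: 0:6, 1:5, 2:2, 3:4, 4:6, 5:5, 6:2, 7:2, 8:4, 9:2
1, 5 have odd degree; an Eulerian circuit needs every degree to be even, so none exists.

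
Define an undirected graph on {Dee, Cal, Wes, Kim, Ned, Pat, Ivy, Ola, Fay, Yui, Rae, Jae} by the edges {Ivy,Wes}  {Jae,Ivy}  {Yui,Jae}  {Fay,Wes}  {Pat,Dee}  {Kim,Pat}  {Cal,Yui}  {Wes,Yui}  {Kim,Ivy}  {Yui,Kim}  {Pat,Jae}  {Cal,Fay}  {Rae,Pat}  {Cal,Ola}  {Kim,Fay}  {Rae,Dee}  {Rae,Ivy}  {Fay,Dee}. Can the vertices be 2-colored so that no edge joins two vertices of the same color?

The cycle Dee-Rae-Pat-Dee has length 3, which is odd, so the graph is not bipartite.

No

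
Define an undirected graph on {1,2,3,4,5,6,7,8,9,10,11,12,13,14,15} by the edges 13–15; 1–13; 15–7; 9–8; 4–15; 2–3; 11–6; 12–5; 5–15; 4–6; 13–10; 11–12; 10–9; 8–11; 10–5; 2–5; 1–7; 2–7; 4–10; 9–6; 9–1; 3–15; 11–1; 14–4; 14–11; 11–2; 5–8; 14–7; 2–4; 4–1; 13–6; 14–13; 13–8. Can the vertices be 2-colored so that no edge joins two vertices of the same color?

Yes

Partition the vertices as {3, 4, 5, 7, 9, 11, 13} vs {1, 2, 6, 8, 10, 12, 14, 15}. Each listed edge has one endpoint in each part, so the graph is bipartite.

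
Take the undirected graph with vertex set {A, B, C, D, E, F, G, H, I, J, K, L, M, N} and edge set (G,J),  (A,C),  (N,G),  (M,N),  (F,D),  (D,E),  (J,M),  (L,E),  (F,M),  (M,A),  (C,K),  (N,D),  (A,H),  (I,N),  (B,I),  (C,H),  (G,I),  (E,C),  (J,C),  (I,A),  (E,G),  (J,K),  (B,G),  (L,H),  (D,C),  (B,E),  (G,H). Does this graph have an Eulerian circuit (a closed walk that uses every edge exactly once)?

No

Degrees: A:4, B:3, C:6, D:4, E:5, F:2, G:6, H:4, I:4, J:4, K:2, L:2, M:4, N:4
B, E have odd degree; an Eulerian circuit needs every degree to be even, so none exists.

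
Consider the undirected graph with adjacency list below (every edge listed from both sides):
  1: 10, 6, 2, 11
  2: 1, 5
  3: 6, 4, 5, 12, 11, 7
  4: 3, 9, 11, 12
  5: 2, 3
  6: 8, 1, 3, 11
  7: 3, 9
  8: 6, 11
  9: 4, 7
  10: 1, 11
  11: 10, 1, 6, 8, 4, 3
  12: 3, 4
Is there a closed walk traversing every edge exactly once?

Degrees: 1:4, 2:2, 3:6, 4:4, 5:2, 6:4, 7:2, 8:2, 9:2, 10:2, 11:6, 12:2
Every vertex has even degree and the edges form a single connected piece, so an Eulerian circuit exists.

Yes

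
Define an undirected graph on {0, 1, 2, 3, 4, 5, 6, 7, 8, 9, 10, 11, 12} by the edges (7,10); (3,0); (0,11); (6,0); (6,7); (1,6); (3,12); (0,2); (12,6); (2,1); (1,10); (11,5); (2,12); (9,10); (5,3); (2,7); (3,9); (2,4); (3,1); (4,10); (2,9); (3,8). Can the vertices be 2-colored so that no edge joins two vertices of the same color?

Yes

A valid 2-coloring puts {2, 3, 6, 10, 11} on one side and {0, 1, 4, 5, 7, 8, 9, 12} on the other; every edge crosses between the two sides.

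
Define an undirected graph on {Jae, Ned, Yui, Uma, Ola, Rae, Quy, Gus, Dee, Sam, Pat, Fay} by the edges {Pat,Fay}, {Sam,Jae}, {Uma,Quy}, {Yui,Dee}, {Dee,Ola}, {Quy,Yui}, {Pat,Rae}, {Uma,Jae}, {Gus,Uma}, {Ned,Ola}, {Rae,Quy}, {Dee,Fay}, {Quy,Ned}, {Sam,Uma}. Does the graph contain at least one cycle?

The graph has 12 vertices, 14 edges, and 1 connected component.
Since 14 > 12 - 1, a cycle must exist; for instance Quy-Rae-Pat-Fay-Dee-Yui-Quy.

Yes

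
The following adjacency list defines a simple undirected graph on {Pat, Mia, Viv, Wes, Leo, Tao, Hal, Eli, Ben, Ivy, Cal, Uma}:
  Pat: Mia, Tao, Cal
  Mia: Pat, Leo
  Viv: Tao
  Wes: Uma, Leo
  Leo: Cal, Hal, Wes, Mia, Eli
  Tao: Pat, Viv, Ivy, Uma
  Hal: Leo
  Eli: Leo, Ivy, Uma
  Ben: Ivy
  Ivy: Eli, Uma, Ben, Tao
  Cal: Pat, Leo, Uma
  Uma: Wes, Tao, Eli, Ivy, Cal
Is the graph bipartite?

The cycle Tao-Ivy-Uma-Tao has length 3, which is odd, so the graph is not bipartite.

No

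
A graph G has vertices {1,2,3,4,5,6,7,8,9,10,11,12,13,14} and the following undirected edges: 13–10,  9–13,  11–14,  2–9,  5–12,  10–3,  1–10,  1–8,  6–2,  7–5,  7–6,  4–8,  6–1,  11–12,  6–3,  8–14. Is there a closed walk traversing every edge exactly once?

Degrees: 1:3, 2:2, 3:2, 4:1, 5:2, 6:4, 7:2, 8:3, 9:2, 10:3, 11:2, 12:2, 13:2, 14:2
1, 4, 8, 10 have odd degree; an Eulerian circuit needs every degree to be even, so none exists.

No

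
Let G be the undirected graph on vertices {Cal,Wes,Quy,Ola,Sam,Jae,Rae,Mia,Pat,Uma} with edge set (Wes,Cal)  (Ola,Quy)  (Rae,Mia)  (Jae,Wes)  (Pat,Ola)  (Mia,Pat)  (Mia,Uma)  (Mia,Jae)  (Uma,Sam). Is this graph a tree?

|V| = 10, |E| = 9.
Connected and |E| = |V| - 1, which characterizes a tree.

Yes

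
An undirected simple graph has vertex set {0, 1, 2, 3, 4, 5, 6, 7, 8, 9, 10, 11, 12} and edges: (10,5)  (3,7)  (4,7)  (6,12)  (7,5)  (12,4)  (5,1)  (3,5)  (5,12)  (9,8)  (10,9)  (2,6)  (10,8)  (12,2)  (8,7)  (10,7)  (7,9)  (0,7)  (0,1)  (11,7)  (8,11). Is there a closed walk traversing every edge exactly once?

Degrees: 0:2, 1:2, 2:2, 3:2, 4:2, 5:5, 6:2, 7:8, 8:4, 9:3, 10:4, 11:2, 12:4
Vertices with odd degree: 5, 9. An Eulerian circuit requires all degrees even.

No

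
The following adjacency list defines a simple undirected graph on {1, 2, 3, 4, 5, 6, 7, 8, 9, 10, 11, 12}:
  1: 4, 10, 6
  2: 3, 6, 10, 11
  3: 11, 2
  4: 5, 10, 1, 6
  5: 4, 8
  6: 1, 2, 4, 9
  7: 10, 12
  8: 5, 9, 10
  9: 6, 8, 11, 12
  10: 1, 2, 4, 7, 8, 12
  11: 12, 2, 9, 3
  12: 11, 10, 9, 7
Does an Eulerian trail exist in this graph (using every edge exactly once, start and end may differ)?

Yes

Degrees: 1:3, 2:4, 3:2, 4:4, 5:2, 6:4, 7:2, 8:3, 9:4, 10:6, 11:4, 12:4
Odd-degree vertices: 1, 8 (2 total).
With 2 odd-degree vertices and all edges in one connected piece, an Eulerian trail exists (from 1 to 8).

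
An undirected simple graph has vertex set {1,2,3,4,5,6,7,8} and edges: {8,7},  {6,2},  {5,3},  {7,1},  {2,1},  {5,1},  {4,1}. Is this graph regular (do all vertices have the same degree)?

Degrees: 1:4, 2:2, 3:1, 4:1, 5:2, 6:1, 7:2, 8:1
Degrees are not all equal (e.g. deg(3)=1 but deg(1)=4); not regular.

No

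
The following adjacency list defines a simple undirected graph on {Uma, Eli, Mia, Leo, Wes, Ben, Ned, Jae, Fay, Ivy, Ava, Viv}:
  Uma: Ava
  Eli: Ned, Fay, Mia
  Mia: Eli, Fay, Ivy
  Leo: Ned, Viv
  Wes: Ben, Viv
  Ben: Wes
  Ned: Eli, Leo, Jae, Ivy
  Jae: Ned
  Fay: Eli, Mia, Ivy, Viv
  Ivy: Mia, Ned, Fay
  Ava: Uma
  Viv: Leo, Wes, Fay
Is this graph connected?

No

Component: {Uma, Ava}
Component: {Eli, Mia, Leo, Wes, Ben, Ned, Jae, Fay, Ivy, Viv}
No edge joins these 2 groups, so the graph is disconnected.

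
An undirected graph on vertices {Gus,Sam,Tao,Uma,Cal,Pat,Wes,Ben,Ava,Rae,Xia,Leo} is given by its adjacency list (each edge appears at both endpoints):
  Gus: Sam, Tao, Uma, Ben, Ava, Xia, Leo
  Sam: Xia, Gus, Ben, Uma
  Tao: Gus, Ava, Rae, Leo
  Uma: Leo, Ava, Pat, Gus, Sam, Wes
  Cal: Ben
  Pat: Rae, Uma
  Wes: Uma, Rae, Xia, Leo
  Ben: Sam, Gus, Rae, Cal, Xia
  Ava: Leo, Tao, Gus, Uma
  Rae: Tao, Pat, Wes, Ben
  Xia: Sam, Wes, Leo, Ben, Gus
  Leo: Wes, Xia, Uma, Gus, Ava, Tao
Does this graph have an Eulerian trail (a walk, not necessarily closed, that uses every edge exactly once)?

Degrees: Gus:7, Sam:4, Tao:4, Uma:6, Cal:1, Pat:2, Wes:4, Ben:5, Ava:4, Rae:4, Xia:5, Leo:6
Odd-degree vertices: Gus, Cal, Ben, Xia (4 total).
An Eulerian trail requires 0 or 2 odd-degree vertices; here there are 4.

No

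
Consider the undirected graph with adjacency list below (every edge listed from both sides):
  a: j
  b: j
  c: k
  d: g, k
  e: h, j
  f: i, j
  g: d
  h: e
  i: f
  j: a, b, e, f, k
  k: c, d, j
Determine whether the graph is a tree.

|V| = 11, |E| = 10.
It is connected with exactly 10 edges, hence acyclic — it is a tree.

Yes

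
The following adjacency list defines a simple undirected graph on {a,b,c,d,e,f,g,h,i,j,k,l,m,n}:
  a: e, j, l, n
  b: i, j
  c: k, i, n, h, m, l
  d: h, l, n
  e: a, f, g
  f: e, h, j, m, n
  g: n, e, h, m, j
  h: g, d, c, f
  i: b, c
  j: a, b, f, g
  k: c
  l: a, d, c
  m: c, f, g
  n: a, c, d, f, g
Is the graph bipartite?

Yes

Partition the vertices as {e, h, i, j, k, l, m, n} vs {a, b, c, d, f, g}. Each listed edge has one endpoint in each part, so the graph is bipartite.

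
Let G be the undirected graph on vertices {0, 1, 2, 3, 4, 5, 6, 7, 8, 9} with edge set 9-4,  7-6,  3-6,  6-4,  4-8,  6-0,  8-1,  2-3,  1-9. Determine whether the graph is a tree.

No

The graph has 10 vertices and 9 edges.
It is not connected, so it is not a tree.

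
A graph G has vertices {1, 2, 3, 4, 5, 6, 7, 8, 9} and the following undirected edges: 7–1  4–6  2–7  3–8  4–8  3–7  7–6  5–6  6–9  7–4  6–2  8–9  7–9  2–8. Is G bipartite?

The cycle 7-6-9-7 has length 3, which is odd, so the graph is not bipartite.

No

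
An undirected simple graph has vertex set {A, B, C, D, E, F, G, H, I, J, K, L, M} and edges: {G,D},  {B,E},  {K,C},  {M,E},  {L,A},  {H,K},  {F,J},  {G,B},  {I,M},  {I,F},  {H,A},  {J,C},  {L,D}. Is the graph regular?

Degrees: A:2, B:2, C:2, D:2, E:2, F:2, G:2, H:2, I:2, J:2, K:2, L:2, M:2
Every vertex has degree 2, so the graph is 2-regular.

Yes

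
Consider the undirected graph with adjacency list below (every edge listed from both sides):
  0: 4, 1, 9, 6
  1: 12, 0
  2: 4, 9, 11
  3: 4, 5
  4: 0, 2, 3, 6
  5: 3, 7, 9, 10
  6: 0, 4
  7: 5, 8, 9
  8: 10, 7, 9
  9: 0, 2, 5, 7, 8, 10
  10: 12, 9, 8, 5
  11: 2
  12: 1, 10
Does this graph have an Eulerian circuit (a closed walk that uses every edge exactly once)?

Degrees: 0:4, 1:2, 2:3, 3:2, 4:4, 5:4, 6:2, 7:3, 8:3, 9:6, 10:4, 11:1, 12:2
2, 7, 8, 11 have odd degree; an Eulerian circuit needs every degree to be even, so none exists.

No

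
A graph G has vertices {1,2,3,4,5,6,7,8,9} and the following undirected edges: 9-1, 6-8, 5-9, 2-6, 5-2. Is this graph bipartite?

Yes

Partition the vertices as {2, 3, 4, 7, 8, 9} vs {1, 5, 6}. Each listed edge has one endpoint in each part, so the graph is bipartite.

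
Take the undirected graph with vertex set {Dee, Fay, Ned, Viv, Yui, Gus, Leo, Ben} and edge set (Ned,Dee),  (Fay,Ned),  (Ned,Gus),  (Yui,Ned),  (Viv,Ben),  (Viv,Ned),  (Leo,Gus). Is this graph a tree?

Yes

The graph has 8 vertices and 7 edges.
It is connected with exactly 7 edges, hence acyclic — it is a tree.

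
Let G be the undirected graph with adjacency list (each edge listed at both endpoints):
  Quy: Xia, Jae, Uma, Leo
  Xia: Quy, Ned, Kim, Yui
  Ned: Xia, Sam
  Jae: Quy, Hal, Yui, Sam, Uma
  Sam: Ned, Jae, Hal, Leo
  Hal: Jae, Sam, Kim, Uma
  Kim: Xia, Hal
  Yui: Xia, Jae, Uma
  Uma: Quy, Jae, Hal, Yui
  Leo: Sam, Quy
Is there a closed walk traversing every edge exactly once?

No

Degrees: Quy:4, Xia:4, Ned:2, Jae:5, Sam:4, Hal:4, Kim:2, Yui:3, Uma:4, Leo:2
Jae, Yui have odd degree; an Eulerian circuit needs every degree to be even, so none exists.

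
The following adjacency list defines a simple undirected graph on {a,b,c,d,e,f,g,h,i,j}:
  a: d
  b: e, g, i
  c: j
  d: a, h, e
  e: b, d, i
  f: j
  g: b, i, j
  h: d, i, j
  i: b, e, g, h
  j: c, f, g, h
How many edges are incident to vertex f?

Neighbors of f: j.

1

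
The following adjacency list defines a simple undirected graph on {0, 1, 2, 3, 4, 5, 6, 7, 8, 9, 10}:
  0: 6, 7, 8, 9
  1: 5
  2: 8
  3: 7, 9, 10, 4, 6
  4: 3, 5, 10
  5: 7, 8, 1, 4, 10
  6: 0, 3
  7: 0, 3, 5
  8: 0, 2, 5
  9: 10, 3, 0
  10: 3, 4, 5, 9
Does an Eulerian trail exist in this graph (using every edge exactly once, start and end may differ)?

No

Degrees: 0:4, 1:1, 2:1, 3:5, 4:3, 5:5, 6:2, 7:3, 8:3, 9:3, 10:4
Odd-degree vertices: 1, 2, 3, 4, 5, 7, 8, 9 (8 total).
An Eulerian trail requires 0 or 2 odd-degree vertices; here there are 8.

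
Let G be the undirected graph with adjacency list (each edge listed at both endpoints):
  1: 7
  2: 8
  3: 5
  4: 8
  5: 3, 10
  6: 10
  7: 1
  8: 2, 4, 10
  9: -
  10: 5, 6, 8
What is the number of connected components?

Component: {9}
Component: {1, 7}
Component: {2, 3, 4, 5, 6, 8, 10}

3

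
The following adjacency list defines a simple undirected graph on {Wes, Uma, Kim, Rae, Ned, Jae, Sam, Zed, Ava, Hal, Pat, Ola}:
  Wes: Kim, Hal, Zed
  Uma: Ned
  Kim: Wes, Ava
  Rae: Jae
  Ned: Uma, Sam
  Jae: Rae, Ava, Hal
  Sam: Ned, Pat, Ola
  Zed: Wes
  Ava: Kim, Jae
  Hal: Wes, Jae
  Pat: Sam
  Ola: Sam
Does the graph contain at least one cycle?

|V| = 12, |E| = 11, number of components = 2.
Since 11 > 12 - 2, a cycle must exist; for instance Wes-Hal-Jae-Ava-Kim-Wes.

Yes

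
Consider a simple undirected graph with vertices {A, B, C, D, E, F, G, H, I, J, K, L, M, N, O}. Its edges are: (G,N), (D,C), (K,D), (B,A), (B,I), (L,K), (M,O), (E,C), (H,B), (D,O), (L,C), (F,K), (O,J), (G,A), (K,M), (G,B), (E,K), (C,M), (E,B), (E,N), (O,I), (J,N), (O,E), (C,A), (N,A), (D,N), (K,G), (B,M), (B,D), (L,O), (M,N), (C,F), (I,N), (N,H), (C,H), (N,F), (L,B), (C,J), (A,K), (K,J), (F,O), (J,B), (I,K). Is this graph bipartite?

The cycle G-A-K-G has length 3, which is odd, so the graph is not bipartite.

No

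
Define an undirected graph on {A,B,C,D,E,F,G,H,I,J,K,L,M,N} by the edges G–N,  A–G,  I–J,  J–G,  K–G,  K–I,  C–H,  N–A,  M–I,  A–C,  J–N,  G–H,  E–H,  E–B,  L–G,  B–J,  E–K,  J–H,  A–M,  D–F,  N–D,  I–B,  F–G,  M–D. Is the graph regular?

Degrees: A:4, B:3, C:2, D:3, E:3, F:2, G:7, H:4, I:4, J:5, K:3, L:1, M:3, N:4
Vertex L has degree 1 while G has degree 7, so the graph is not regular.

No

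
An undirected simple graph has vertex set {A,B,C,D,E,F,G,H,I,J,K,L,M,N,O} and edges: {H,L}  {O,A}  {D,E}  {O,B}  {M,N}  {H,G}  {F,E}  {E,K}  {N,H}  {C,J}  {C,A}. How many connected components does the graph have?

Component: {I}
Component: {D, E, F, K}
Component: {A, B, C, J, O}
Component: {G, H, L, M, N}

4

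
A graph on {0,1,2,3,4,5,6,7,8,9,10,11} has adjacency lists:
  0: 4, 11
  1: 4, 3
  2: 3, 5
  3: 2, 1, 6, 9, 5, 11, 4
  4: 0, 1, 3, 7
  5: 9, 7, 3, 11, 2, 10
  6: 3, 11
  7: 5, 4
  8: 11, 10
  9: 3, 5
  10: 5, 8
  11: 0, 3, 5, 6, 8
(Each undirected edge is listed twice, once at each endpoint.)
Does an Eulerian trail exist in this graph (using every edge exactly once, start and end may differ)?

Degrees: 0:2, 1:2, 2:2, 3:7, 4:4, 5:6, 6:2, 7:2, 8:2, 9:2, 10:2, 11:5
Odd-degree vertices: 3, 11 (2 total).
The non-isolated vertices are connected and exactly 2 have odd degree, so an Eulerian trail exists (from 3 to 11).

Yes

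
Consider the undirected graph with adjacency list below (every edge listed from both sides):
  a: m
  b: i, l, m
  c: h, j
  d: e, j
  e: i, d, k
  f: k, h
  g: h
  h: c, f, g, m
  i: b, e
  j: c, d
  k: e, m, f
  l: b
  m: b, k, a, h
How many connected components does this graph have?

1

Component: {a, b, c, d, e, f, g, h, i, j, k, l, m}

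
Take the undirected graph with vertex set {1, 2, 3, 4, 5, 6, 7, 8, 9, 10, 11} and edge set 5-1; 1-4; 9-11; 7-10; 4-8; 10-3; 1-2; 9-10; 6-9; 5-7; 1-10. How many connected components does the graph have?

1

Component: {1, 2, 3, 4, 5, 6, 7, 8, 9, 10, 11}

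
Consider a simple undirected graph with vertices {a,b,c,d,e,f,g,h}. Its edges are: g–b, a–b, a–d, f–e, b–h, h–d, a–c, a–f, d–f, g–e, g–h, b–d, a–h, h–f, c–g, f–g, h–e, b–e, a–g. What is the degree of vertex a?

6

Neighbors of a: b, c, d, f, g, h.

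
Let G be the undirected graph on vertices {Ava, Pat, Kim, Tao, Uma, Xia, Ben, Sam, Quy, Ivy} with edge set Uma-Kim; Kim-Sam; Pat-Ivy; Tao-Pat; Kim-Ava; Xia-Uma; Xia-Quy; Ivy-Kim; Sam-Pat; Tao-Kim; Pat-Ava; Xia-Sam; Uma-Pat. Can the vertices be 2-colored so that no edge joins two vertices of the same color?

Yes

Partition the vertices as {Pat, Kim, Xia, Ben} vs {Ava, Tao, Uma, Sam, Quy, Ivy}. Each listed edge has one endpoint in each part, so the graph is bipartite.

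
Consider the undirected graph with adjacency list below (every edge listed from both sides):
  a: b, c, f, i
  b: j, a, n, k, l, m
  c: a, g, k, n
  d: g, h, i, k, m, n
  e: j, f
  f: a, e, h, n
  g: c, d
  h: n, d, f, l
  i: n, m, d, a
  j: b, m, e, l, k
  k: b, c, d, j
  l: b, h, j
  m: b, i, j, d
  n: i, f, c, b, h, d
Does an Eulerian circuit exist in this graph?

No

Degrees: a:4, b:6, c:4, d:6, e:2, f:4, g:2, h:4, i:4, j:5, k:4, l:3, m:4, n:6
j, l have odd degree; an Eulerian circuit needs every degree to be even, so none exists.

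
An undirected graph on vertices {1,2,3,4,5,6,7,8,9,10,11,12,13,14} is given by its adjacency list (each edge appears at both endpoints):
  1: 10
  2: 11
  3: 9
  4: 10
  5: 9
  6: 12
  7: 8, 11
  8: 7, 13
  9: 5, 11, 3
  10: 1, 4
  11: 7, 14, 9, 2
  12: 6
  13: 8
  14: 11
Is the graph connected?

No

Component: {6, 12}
Component: {1, 4, 10}
Component: {2, 3, 5, 7, 8, 9, 11, 13, 14}
There are 3 separate components, so the graph is not connected.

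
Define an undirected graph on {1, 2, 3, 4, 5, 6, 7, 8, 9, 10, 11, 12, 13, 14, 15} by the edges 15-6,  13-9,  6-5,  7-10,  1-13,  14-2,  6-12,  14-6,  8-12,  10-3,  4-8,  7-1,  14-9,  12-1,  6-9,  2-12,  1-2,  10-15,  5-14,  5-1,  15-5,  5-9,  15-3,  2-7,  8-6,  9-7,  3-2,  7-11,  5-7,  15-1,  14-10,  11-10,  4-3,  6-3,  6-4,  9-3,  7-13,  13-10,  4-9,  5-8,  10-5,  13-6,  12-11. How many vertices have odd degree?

10

Degrees: 1:6, 2:5, 3:6, 4:4, 5:8, 6:9, 7:7, 8:4, 9:7, 10:7, 11:3, 12:5, 13:5, 14:5, 15:5
Odd-degree vertices: 2, 6, 7, 9, 10, 11, 12, 13, 14, 15.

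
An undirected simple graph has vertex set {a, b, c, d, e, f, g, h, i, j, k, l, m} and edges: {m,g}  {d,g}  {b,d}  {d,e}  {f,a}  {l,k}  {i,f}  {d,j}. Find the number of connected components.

5

Component: {c}
Component: {h}
Component: {k, l}
Component: {a, f, i}
Component: {b, d, e, g, j, m}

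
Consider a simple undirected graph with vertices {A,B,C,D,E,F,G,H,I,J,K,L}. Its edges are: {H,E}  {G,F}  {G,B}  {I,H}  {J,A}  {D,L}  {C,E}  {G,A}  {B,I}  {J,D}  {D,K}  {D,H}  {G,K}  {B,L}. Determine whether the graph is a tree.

No

The graph has 12 vertices and 14 edges.
A tree on 12 vertices has exactly 11 edges; this graph has 14, so it contains a cycle and is not a tree.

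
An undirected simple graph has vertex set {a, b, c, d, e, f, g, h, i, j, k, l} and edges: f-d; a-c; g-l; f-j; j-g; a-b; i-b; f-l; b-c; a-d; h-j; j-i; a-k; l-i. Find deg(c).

2

Neighbors of c: a, b.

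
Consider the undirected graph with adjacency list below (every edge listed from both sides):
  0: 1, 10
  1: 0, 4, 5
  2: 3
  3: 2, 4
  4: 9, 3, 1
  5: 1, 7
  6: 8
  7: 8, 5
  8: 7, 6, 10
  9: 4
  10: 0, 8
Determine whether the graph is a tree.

No

The graph has 11 vertices and 11 edges.
Connected but with 11 > 10 edges, so it has a cycle and is not a tree.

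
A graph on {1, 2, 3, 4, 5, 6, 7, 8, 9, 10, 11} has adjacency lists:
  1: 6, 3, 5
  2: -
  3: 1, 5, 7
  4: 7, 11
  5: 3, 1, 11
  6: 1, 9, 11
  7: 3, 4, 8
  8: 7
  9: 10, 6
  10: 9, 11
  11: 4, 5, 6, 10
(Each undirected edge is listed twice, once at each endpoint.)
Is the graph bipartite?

1-3-5-1 is an odd cycle (length 3), and a bipartite graph can contain only even cycles.

No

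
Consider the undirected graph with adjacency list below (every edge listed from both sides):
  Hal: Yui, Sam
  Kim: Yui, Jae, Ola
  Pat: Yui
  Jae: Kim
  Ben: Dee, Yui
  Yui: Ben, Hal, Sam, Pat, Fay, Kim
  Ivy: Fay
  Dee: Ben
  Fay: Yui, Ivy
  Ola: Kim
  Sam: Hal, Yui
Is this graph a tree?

No

|V| = 11, |E| = 11.
Connected but with 11 > 10 edges, so it has a cycle and is not a tree.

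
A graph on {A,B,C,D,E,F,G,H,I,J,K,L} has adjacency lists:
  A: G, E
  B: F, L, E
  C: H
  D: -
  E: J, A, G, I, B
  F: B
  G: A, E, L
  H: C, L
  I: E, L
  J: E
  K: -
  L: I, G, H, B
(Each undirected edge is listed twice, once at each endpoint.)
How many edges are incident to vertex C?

Neighbors of C: H.

1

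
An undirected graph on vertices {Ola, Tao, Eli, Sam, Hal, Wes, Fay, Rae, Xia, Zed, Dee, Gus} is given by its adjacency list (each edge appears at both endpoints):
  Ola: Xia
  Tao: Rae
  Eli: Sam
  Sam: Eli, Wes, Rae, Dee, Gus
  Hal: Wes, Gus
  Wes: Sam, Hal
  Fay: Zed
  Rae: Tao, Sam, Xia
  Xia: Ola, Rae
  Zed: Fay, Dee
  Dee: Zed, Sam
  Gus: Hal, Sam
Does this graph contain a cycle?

Yes

The graph has 12 vertices, 12 edges, and 1 connected component.
Since 12 > 12 - 1, a cycle must exist; for instance Sam-Wes-Hal-Gus-Sam.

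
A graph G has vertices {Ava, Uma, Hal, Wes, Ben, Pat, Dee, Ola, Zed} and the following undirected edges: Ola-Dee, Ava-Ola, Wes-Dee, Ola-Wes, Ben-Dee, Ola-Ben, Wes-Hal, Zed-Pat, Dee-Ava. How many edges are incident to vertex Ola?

4

Neighbors of Ola: Ava, Wes, Ben, Dee.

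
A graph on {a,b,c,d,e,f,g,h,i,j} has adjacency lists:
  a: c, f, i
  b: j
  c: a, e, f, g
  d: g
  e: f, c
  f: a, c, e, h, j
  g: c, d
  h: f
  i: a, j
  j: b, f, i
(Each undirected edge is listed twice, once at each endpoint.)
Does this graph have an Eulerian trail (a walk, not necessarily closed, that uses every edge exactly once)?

No

Degrees: a:3, b:1, c:4, d:1, e:2, f:5, g:2, h:1, i:2, j:3
Odd-degree vertices: a, b, d, f, h, j (6 total).
With 6 odd-degree vertices (more than two), no single trail can use every edge.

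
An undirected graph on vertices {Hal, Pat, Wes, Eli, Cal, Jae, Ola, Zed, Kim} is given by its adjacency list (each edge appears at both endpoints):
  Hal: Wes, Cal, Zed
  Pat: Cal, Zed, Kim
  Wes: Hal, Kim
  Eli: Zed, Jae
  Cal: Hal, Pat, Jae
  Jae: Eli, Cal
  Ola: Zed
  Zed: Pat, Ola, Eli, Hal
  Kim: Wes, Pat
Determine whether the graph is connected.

Starting from Hal and exploring outward reaches every vertex (Hal, Cal, Zed, Wes, Pat, Jae, Ola, Eli, Kim); the graph is connected.

Yes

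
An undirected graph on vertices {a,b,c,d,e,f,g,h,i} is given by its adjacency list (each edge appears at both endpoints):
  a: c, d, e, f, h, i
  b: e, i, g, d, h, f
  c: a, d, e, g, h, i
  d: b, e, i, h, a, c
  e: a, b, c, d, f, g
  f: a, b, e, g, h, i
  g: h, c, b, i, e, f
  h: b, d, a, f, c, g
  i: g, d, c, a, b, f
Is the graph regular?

Yes

Degrees: a:6, b:6, c:6, d:6, e:6, f:6, g:6, h:6, i:6
All degrees equal 6; the graph is regular.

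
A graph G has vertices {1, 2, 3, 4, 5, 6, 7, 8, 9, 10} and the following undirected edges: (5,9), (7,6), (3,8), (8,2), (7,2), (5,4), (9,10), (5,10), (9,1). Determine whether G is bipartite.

The cycle 9-5-10-9 has length 3, which is odd, so the graph is not bipartite.

No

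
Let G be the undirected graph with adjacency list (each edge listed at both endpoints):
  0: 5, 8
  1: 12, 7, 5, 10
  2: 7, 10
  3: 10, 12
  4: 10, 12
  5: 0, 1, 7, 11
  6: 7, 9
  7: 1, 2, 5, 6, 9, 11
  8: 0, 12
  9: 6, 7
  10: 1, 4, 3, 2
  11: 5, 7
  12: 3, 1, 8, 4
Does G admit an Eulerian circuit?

Degrees: 0:2, 1:4, 2:2, 3:2, 4:2, 5:4, 6:2, 7:6, 8:2, 9:2, 10:4, 11:2, 12:4
Every vertex has even degree and the edges form a single connected piece, so an Eulerian circuit exists.

Yes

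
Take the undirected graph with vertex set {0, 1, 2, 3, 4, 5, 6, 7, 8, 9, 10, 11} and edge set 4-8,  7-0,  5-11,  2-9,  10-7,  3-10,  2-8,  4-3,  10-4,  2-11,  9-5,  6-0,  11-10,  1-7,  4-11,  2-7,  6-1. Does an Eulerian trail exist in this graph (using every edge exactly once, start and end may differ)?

Yes

Degrees: 0:2, 1:2, 2:4, 3:2, 4:4, 5:2, 6:2, 7:4, 8:2, 9:2, 10:4, 11:4
Odd-degree vertices: none (0 total).
The non-isolated vertices are connected and exactly 0 have odd degree, so an Eulerian trail exists.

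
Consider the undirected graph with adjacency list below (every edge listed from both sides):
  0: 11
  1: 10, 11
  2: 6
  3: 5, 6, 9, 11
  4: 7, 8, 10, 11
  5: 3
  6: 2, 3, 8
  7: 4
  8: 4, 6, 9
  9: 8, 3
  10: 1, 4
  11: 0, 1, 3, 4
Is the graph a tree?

No

The graph has 12 vertices and 14 edges.
A tree on 12 vertices has exactly 11 edges; this graph has 14, so it contains a cycle and is not a tree.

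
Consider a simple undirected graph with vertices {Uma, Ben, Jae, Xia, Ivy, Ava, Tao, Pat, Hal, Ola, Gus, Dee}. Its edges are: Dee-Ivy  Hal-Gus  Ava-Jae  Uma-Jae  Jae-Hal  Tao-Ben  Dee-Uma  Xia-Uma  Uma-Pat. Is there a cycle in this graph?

|V| = 12, |E| = 9, number of components = 3.
Since 9 = 12 - 3, the graph is a forest and contains no cycle.

No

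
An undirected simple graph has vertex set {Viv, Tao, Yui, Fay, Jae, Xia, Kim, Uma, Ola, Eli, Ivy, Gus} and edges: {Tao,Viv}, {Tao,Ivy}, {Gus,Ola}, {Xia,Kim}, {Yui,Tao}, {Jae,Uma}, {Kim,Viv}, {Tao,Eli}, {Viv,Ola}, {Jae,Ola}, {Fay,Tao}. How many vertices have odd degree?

10

Degrees: Viv:3, Tao:5, Yui:1, Fay:1, Jae:2, Xia:1, Kim:2, Uma:1, Ola:3, Eli:1, Ivy:1, Gus:1
Odd-degree vertices: Viv, Tao, Yui, Fay, Xia, Uma, Ola, Eli, Ivy, Gus.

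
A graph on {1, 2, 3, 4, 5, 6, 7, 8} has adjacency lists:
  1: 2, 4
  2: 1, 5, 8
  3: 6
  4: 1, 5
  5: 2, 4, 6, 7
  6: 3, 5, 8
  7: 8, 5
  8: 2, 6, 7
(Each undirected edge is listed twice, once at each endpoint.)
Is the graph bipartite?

Yes

Color {2, 4, 6, 7} black and {1, 3, 5, 8} white. No edge joins two same-colored vertices, so the graph is bipartite.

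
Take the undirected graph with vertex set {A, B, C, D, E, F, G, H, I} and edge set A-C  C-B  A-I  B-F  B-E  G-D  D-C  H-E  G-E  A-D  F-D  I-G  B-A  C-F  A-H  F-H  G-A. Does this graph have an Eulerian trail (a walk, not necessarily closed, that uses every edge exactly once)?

Degrees: A:6, B:4, C:4, D:4, E:3, F:4, G:4, H:3, I:2
Odd-degree vertices: E, H (2 total).
With 2 odd-degree vertices and all edges in one connected piece, an Eulerian trail exists (from E to H).

Yes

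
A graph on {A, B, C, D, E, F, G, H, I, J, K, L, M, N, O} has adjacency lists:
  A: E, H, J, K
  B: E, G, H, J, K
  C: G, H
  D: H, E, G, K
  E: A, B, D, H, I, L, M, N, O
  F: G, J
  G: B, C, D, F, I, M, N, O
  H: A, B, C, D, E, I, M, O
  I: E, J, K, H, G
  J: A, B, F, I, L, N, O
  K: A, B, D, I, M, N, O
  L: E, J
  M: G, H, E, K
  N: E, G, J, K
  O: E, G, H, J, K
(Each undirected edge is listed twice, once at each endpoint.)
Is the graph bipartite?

No

E-H-O-E is an odd cycle (length 3), and a bipartite graph can contain only even cycles.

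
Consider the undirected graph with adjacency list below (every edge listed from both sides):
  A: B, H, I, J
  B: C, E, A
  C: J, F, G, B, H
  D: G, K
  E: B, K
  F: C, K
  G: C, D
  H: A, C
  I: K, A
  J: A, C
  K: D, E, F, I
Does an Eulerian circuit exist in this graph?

Degrees: A:4, B:3, C:5, D:2, E:2, F:2, G:2, H:2, I:2, J:2, K:4
Vertices with odd degree: B, C. An Eulerian circuit requires all degrees even.

No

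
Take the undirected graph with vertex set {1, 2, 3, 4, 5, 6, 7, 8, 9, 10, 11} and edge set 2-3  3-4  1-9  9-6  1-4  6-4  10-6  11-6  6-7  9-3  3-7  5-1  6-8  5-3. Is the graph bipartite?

Yes

Partition the vertices as {2, 4, 5, 7, 8, 9, 10, 11} vs {1, 3, 6}. Each listed edge has one endpoint in each part, so the graph is bipartite.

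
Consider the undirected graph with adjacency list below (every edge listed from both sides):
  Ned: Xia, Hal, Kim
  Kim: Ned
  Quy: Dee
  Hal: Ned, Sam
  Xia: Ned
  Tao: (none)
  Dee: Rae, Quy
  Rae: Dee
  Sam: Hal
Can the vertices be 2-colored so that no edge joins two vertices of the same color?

Yes

Color {Kim, Hal, Xia, Tao, Dee} black and {Ned, Quy, Rae, Sam} white. No edge joins two same-colored vertices, so the graph is bipartite.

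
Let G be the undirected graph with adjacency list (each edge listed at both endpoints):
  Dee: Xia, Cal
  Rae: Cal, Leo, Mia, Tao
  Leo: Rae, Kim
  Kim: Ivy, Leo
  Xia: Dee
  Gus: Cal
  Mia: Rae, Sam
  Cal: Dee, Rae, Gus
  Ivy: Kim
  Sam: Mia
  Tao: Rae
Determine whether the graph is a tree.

The graph has 11 vertices and 10 edges.
Connected and |E| = |V| - 1, which characterizes a tree.

Yes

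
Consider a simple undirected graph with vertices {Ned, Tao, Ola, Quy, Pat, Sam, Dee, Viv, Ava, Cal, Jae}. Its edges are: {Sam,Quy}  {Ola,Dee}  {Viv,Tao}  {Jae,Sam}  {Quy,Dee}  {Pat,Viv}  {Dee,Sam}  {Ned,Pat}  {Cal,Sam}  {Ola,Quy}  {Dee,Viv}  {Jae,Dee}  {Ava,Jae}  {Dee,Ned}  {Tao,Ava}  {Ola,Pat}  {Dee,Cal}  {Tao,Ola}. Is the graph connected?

Starting from Ned and exploring outward reaches every vertex (Ned, Dee, Pat, Ola, Viv, Quy, Cal, Jae, Sam, Tao, Ava); the graph is connected.

Yes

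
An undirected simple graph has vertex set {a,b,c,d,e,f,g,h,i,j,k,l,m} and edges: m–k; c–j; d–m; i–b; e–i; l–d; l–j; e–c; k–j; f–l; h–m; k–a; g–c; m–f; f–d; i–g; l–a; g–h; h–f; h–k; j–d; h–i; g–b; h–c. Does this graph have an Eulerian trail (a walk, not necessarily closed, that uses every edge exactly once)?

Yes

Degrees: a:2, b:2, c:4, d:4, e:2, f:4, g:4, h:6, i:4, j:4, k:4, l:4, m:4
Odd-degree vertices: none (0 total).
The non-isolated vertices are connected and exactly 0 have odd degree, so an Eulerian trail exists.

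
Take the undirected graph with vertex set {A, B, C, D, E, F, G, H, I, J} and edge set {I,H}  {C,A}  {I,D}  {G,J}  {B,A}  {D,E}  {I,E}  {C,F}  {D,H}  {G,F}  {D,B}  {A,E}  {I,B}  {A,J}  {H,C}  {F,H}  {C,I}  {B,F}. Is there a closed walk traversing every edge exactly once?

No

Degrees: A:4, B:4, C:4, D:4, E:3, F:4, G:2, H:4, I:5, J:2
Vertices with odd degree: E, I. An Eulerian circuit requires all degrees even.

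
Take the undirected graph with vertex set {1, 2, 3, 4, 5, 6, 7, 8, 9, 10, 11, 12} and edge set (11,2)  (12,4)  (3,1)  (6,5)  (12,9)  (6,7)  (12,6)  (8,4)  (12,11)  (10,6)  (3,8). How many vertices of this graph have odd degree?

Degrees: 1:1, 2:1, 3:2, 4:2, 5:1, 6:4, 7:1, 8:2, 9:1, 10:1, 11:2, 12:4
Odd-degree vertices: 1, 2, 5, 7, 9, 10.

6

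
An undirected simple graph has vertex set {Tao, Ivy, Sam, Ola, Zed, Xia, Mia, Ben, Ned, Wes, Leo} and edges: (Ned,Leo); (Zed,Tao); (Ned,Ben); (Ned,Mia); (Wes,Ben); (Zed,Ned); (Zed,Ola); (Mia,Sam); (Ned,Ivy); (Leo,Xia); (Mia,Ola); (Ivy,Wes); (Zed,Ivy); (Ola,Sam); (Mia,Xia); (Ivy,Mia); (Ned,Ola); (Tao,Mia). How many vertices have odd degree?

Degrees: Tao:2, Ivy:4, Sam:2, Ola:4, Zed:4, Xia:2, Mia:6, Ben:2, Ned:6, Wes:2, Leo:2
Odd-degree vertices: none.

0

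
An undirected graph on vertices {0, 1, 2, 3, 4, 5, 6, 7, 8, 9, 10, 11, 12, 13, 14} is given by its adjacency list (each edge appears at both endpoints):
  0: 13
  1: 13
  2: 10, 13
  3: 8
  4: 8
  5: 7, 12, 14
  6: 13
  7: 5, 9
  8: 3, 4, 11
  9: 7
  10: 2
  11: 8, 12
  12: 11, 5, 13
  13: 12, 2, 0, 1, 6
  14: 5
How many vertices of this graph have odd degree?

Degrees: 0:1, 1:1, 2:2, 3:1, 4:1, 5:3, 6:1, 7:2, 8:3, 9:1, 10:1, 11:2, 12:3, 13:5, 14:1
Odd-degree vertices: 0, 1, 3, 4, 5, 6, 8, 9, 10, 12, 13, 14.

12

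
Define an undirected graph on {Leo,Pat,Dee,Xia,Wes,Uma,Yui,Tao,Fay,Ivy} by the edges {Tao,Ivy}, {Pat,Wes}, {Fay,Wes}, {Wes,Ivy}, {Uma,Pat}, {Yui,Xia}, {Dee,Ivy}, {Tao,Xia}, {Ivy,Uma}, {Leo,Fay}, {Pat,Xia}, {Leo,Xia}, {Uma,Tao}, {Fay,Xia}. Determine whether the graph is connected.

Yes

A breadth-first search from Leo visits Leo, Xia, Fay, Tao, Yui, Pat, Wes, Ivy, Uma, Dee — all 10 vertices — so the graph is connected.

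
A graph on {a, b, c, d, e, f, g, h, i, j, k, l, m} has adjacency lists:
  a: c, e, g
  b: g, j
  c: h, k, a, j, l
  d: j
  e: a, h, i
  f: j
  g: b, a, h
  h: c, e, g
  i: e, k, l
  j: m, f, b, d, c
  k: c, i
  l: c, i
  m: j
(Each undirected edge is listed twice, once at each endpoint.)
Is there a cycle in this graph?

The graph has 13 vertices, 17 edges, and 1 connected component.
Since 17 > 13 - 1, a cycle must exist; for instance g-h-c-j-b-g.

Yes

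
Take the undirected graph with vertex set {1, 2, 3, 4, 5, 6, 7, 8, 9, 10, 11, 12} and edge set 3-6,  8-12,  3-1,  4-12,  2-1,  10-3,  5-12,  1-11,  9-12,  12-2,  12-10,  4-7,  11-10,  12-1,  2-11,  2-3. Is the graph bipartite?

The cycle 1-2-12-1 has length 3, which is odd, so the graph is not bipartite.

No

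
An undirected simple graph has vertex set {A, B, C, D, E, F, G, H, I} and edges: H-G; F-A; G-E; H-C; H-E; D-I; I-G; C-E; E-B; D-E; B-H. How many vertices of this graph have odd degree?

4

Degrees: A:1, B:2, C:2, D:2, E:5, F:1, G:3, H:4, I:2
Odd-degree vertices: A, E, F, G.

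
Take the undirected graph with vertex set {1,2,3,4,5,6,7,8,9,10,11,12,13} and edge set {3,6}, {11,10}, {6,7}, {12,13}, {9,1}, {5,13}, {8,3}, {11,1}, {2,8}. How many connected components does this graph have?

4

Component: {4}
Component: {5, 12, 13}
Component: {1, 9, 10, 11}
Component: {2, 3, 6, 7, 8}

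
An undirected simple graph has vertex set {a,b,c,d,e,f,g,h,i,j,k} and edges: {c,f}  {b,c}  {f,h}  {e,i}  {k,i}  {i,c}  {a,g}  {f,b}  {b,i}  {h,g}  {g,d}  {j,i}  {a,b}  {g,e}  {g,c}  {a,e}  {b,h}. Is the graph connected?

Yes

Starting from a and exploring outward reaches every vertex (a, g, e, b, c, d, h, i, f, k, j); the graph is connected.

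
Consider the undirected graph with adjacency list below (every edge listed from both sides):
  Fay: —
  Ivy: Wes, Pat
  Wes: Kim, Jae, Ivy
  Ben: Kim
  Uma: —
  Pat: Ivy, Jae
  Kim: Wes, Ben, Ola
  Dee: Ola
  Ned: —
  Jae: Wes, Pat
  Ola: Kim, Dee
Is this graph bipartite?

Yes

Partition the vertices as {Fay, Wes, Ben, Uma, Pat, Ned, Ola} vs {Ivy, Kim, Dee, Jae}. Each listed edge has one endpoint in each part, so the graph is bipartite.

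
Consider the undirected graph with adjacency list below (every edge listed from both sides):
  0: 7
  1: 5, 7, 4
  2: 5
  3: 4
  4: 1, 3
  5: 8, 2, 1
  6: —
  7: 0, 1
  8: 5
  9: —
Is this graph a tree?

|V| = 10, |E| = 7.
It is not connected, so it is not a tree.

No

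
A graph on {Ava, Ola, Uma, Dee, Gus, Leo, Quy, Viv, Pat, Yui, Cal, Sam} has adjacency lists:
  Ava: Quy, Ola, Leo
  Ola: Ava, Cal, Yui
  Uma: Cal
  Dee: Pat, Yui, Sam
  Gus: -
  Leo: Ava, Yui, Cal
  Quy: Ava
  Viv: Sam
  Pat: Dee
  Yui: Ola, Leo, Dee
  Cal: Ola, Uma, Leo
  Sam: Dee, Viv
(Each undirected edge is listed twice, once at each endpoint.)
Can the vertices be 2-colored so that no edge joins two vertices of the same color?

Color {Ola, Uma, Dee, Gus, Leo, Quy, Viv} black and {Ava, Pat, Yui, Cal, Sam} white. No edge joins two same-colored vertices, so the graph is bipartite.

Yes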